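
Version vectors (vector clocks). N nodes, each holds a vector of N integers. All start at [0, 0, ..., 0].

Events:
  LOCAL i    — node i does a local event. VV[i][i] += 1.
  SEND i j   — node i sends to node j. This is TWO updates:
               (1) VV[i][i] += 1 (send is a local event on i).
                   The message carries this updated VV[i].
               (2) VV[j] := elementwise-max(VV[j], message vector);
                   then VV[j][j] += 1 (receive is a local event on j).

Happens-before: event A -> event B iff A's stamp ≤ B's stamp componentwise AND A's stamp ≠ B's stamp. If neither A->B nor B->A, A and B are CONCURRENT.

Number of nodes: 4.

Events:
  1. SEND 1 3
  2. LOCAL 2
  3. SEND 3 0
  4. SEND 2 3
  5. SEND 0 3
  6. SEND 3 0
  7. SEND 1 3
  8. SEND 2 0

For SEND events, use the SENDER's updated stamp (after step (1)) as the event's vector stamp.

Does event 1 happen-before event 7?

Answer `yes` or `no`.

Answer: yes

Derivation:
Initial: VV[0]=[0, 0, 0, 0]
Initial: VV[1]=[0, 0, 0, 0]
Initial: VV[2]=[0, 0, 0, 0]
Initial: VV[3]=[0, 0, 0, 0]
Event 1: SEND 1->3: VV[1][1]++ -> VV[1]=[0, 1, 0, 0], msg_vec=[0, 1, 0, 0]; VV[3]=max(VV[3],msg_vec) then VV[3][3]++ -> VV[3]=[0, 1, 0, 1]
Event 2: LOCAL 2: VV[2][2]++ -> VV[2]=[0, 0, 1, 0]
Event 3: SEND 3->0: VV[3][3]++ -> VV[3]=[0, 1, 0, 2], msg_vec=[0, 1, 0, 2]; VV[0]=max(VV[0],msg_vec) then VV[0][0]++ -> VV[0]=[1, 1, 0, 2]
Event 4: SEND 2->3: VV[2][2]++ -> VV[2]=[0, 0, 2, 0], msg_vec=[0, 0, 2, 0]; VV[3]=max(VV[3],msg_vec) then VV[3][3]++ -> VV[3]=[0, 1, 2, 3]
Event 5: SEND 0->3: VV[0][0]++ -> VV[0]=[2, 1, 0, 2], msg_vec=[2, 1, 0, 2]; VV[3]=max(VV[3],msg_vec) then VV[3][3]++ -> VV[3]=[2, 1, 2, 4]
Event 6: SEND 3->0: VV[3][3]++ -> VV[3]=[2, 1, 2, 5], msg_vec=[2, 1, 2, 5]; VV[0]=max(VV[0],msg_vec) then VV[0][0]++ -> VV[0]=[3, 1, 2, 5]
Event 7: SEND 1->3: VV[1][1]++ -> VV[1]=[0, 2, 0, 0], msg_vec=[0, 2, 0, 0]; VV[3]=max(VV[3],msg_vec) then VV[3][3]++ -> VV[3]=[2, 2, 2, 6]
Event 8: SEND 2->0: VV[2][2]++ -> VV[2]=[0, 0, 3, 0], msg_vec=[0, 0, 3, 0]; VV[0]=max(VV[0],msg_vec) then VV[0][0]++ -> VV[0]=[4, 1, 3, 5]
Event 1 stamp: [0, 1, 0, 0]
Event 7 stamp: [0, 2, 0, 0]
[0, 1, 0, 0] <= [0, 2, 0, 0]? True. Equal? False. Happens-before: True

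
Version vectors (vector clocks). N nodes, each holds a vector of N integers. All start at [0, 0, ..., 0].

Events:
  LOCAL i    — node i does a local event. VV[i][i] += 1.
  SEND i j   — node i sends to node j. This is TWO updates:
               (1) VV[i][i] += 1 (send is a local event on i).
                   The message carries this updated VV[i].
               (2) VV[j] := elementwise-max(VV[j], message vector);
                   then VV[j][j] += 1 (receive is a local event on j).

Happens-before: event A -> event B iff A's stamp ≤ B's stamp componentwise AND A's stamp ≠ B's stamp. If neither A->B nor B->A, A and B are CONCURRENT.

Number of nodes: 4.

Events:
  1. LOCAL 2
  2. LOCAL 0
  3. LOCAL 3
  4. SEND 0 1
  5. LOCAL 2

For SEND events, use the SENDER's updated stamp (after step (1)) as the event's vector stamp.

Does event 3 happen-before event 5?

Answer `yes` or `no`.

Answer: no

Derivation:
Initial: VV[0]=[0, 0, 0, 0]
Initial: VV[1]=[0, 0, 0, 0]
Initial: VV[2]=[0, 0, 0, 0]
Initial: VV[3]=[0, 0, 0, 0]
Event 1: LOCAL 2: VV[2][2]++ -> VV[2]=[0, 0, 1, 0]
Event 2: LOCAL 0: VV[0][0]++ -> VV[0]=[1, 0, 0, 0]
Event 3: LOCAL 3: VV[3][3]++ -> VV[3]=[0, 0, 0, 1]
Event 4: SEND 0->1: VV[0][0]++ -> VV[0]=[2, 0, 0, 0], msg_vec=[2, 0, 0, 0]; VV[1]=max(VV[1],msg_vec) then VV[1][1]++ -> VV[1]=[2, 1, 0, 0]
Event 5: LOCAL 2: VV[2][2]++ -> VV[2]=[0, 0, 2, 0]
Event 3 stamp: [0, 0, 0, 1]
Event 5 stamp: [0, 0, 2, 0]
[0, 0, 0, 1] <= [0, 0, 2, 0]? False. Equal? False. Happens-before: False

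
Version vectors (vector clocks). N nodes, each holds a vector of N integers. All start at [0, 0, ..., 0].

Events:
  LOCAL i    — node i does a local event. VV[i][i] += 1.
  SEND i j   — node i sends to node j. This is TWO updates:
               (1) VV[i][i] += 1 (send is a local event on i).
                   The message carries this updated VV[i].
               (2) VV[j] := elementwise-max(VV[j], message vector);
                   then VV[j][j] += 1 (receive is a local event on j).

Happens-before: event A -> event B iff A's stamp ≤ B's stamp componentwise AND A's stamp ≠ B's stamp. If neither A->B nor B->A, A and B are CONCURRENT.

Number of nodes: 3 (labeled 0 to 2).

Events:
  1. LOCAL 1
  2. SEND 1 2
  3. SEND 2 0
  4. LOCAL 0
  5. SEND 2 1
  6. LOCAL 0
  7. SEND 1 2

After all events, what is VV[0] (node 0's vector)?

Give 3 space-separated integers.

Answer: 3 2 2

Derivation:
Initial: VV[0]=[0, 0, 0]
Initial: VV[1]=[0, 0, 0]
Initial: VV[2]=[0, 0, 0]
Event 1: LOCAL 1: VV[1][1]++ -> VV[1]=[0, 1, 0]
Event 2: SEND 1->2: VV[1][1]++ -> VV[1]=[0, 2, 0], msg_vec=[0, 2, 0]; VV[2]=max(VV[2],msg_vec) then VV[2][2]++ -> VV[2]=[0, 2, 1]
Event 3: SEND 2->0: VV[2][2]++ -> VV[2]=[0, 2, 2], msg_vec=[0, 2, 2]; VV[0]=max(VV[0],msg_vec) then VV[0][0]++ -> VV[0]=[1, 2, 2]
Event 4: LOCAL 0: VV[0][0]++ -> VV[0]=[2, 2, 2]
Event 5: SEND 2->1: VV[2][2]++ -> VV[2]=[0, 2, 3], msg_vec=[0, 2, 3]; VV[1]=max(VV[1],msg_vec) then VV[1][1]++ -> VV[1]=[0, 3, 3]
Event 6: LOCAL 0: VV[0][0]++ -> VV[0]=[3, 2, 2]
Event 7: SEND 1->2: VV[1][1]++ -> VV[1]=[0, 4, 3], msg_vec=[0, 4, 3]; VV[2]=max(VV[2],msg_vec) then VV[2][2]++ -> VV[2]=[0, 4, 4]
Final vectors: VV[0]=[3, 2, 2]; VV[1]=[0, 4, 3]; VV[2]=[0, 4, 4]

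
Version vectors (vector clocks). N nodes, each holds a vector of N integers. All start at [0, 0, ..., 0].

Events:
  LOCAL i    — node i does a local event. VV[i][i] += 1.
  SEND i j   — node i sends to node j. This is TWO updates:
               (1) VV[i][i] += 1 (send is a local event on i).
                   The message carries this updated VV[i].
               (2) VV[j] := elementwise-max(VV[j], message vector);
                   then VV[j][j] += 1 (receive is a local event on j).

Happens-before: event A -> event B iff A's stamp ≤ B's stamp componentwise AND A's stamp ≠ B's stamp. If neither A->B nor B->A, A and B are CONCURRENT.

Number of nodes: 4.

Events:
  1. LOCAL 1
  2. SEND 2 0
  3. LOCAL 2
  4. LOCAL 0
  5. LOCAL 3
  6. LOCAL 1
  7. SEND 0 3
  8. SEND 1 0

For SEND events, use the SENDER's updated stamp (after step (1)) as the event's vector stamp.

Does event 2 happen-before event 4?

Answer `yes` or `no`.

Initial: VV[0]=[0, 0, 0, 0]
Initial: VV[1]=[0, 0, 0, 0]
Initial: VV[2]=[0, 0, 0, 0]
Initial: VV[3]=[0, 0, 0, 0]
Event 1: LOCAL 1: VV[1][1]++ -> VV[1]=[0, 1, 0, 0]
Event 2: SEND 2->0: VV[2][2]++ -> VV[2]=[0, 0, 1, 0], msg_vec=[0, 0, 1, 0]; VV[0]=max(VV[0],msg_vec) then VV[0][0]++ -> VV[0]=[1, 0, 1, 0]
Event 3: LOCAL 2: VV[2][2]++ -> VV[2]=[0, 0, 2, 0]
Event 4: LOCAL 0: VV[0][0]++ -> VV[0]=[2, 0, 1, 0]
Event 5: LOCAL 3: VV[3][3]++ -> VV[3]=[0, 0, 0, 1]
Event 6: LOCAL 1: VV[1][1]++ -> VV[1]=[0, 2, 0, 0]
Event 7: SEND 0->3: VV[0][0]++ -> VV[0]=[3, 0, 1, 0], msg_vec=[3, 0, 1, 0]; VV[3]=max(VV[3],msg_vec) then VV[3][3]++ -> VV[3]=[3, 0, 1, 2]
Event 8: SEND 1->0: VV[1][1]++ -> VV[1]=[0, 3, 0, 0], msg_vec=[0, 3, 0, 0]; VV[0]=max(VV[0],msg_vec) then VV[0][0]++ -> VV[0]=[4, 3, 1, 0]
Event 2 stamp: [0, 0, 1, 0]
Event 4 stamp: [2, 0, 1, 0]
[0, 0, 1, 0] <= [2, 0, 1, 0]? True. Equal? False. Happens-before: True

Answer: yes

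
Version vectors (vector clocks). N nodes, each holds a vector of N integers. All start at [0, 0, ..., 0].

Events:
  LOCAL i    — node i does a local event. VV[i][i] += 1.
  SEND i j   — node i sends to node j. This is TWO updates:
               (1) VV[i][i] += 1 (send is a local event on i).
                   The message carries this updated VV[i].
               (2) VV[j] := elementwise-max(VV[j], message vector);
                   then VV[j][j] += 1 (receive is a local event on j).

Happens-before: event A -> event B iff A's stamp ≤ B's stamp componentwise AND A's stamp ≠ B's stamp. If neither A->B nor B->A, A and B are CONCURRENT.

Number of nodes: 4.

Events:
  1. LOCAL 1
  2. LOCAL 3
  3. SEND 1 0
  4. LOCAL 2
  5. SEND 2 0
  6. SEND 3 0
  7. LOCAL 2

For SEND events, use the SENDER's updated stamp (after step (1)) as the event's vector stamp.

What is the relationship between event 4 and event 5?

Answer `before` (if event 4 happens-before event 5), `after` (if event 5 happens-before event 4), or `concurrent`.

Answer: before

Derivation:
Initial: VV[0]=[0, 0, 0, 0]
Initial: VV[1]=[0, 0, 0, 0]
Initial: VV[2]=[0, 0, 0, 0]
Initial: VV[3]=[0, 0, 0, 0]
Event 1: LOCAL 1: VV[1][1]++ -> VV[1]=[0, 1, 0, 0]
Event 2: LOCAL 3: VV[3][3]++ -> VV[3]=[0, 0, 0, 1]
Event 3: SEND 1->0: VV[1][1]++ -> VV[1]=[0, 2, 0, 0], msg_vec=[0, 2, 0, 0]; VV[0]=max(VV[0],msg_vec) then VV[0][0]++ -> VV[0]=[1, 2, 0, 0]
Event 4: LOCAL 2: VV[2][2]++ -> VV[2]=[0, 0, 1, 0]
Event 5: SEND 2->0: VV[2][2]++ -> VV[2]=[0, 0, 2, 0], msg_vec=[0, 0, 2, 0]; VV[0]=max(VV[0],msg_vec) then VV[0][0]++ -> VV[0]=[2, 2, 2, 0]
Event 6: SEND 3->0: VV[3][3]++ -> VV[3]=[0, 0, 0, 2], msg_vec=[0, 0, 0, 2]; VV[0]=max(VV[0],msg_vec) then VV[0][0]++ -> VV[0]=[3, 2, 2, 2]
Event 7: LOCAL 2: VV[2][2]++ -> VV[2]=[0, 0, 3, 0]
Event 4 stamp: [0, 0, 1, 0]
Event 5 stamp: [0, 0, 2, 0]
[0, 0, 1, 0] <= [0, 0, 2, 0]? True
[0, 0, 2, 0] <= [0, 0, 1, 0]? False
Relation: before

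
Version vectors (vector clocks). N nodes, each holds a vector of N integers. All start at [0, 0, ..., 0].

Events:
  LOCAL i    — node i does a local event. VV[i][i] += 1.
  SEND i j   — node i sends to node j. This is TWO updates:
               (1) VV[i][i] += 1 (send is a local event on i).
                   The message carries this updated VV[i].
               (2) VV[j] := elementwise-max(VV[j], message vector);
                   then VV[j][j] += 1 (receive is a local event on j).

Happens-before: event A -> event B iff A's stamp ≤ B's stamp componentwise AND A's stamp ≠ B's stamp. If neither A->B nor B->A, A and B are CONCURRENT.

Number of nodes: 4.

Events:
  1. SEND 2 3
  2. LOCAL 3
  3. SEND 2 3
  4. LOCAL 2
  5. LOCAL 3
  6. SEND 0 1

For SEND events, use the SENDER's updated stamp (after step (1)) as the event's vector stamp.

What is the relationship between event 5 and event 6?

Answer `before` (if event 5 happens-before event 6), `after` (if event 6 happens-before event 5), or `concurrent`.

Initial: VV[0]=[0, 0, 0, 0]
Initial: VV[1]=[0, 0, 0, 0]
Initial: VV[2]=[0, 0, 0, 0]
Initial: VV[3]=[0, 0, 0, 0]
Event 1: SEND 2->3: VV[2][2]++ -> VV[2]=[0, 0, 1, 0], msg_vec=[0, 0, 1, 0]; VV[3]=max(VV[3],msg_vec) then VV[3][3]++ -> VV[3]=[0, 0, 1, 1]
Event 2: LOCAL 3: VV[3][3]++ -> VV[3]=[0, 0, 1, 2]
Event 3: SEND 2->3: VV[2][2]++ -> VV[2]=[0, 0, 2, 0], msg_vec=[0, 0, 2, 0]; VV[3]=max(VV[3],msg_vec) then VV[3][3]++ -> VV[3]=[0, 0, 2, 3]
Event 4: LOCAL 2: VV[2][2]++ -> VV[2]=[0, 0, 3, 0]
Event 5: LOCAL 3: VV[3][3]++ -> VV[3]=[0, 0, 2, 4]
Event 6: SEND 0->1: VV[0][0]++ -> VV[0]=[1, 0, 0, 0], msg_vec=[1, 0, 0, 0]; VV[1]=max(VV[1],msg_vec) then VV[1][1]++ -> VV[1]=[1, 1, 0, 0]
Event 5 stamp: [0, 0, 2, 4]
Event 6 stamp: [1, 0, 0, 0]
[0, 0, 2, 4] <= [1, 0, 0, 0]? False
[1, 0, 0, 0] <= [0, 0, 2, 4]? False
Relation: concurrent

Answer: concurrent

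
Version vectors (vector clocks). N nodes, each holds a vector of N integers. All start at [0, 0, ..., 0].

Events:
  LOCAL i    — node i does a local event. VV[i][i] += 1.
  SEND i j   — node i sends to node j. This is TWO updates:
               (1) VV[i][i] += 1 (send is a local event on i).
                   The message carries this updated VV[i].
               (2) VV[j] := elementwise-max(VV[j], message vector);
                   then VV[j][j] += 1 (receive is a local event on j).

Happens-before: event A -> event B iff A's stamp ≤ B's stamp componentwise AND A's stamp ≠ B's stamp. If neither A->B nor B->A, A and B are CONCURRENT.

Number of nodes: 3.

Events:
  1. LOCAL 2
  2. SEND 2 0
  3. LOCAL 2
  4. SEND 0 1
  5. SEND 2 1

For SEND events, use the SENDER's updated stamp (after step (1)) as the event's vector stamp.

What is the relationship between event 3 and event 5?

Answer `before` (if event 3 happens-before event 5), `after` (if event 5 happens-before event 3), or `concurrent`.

Initial: VV[0]=[0, 0, 0]
Initial: VV[1]=[0, 0, 0]
Initial: VV[2]=[0, 0, 0]
Event 1: LOCAL 2: VV[2][2]++ -> VV[2]=[0, 0, 1]
Event 2: SEND 2->0: VV[2][2]++ -> VV[2]=[0, 0, 2], msg_vec=[0, 0, 2]; VV[0]=max(VV[0],msg_vec) then VV[0][0]++ -> VV[0]=[1, 0, 2]
Event 3: LOCAL 2: VV[2][2]++ -> VV[2]=[0, 0, 3]
Event 4: SEND 0->1: VV[0][0]++ -> VV[0]=[2, 0, 2], msg_vec=[2, 0, 2]; VV[1]=max(VV[1],msg_vec) then VV[1][1]++ -> VV[1]=[2, 1, 2]
Event 5: SEND 2->1: VV[2][2]++ -> VV[2]=[0, 0, 4], msg_vec=[0, 0, 4]; VV[1]=max(VV[1],msg_vec) then VV[1][1]++ -> VV[1]=[2, 2, 4]
Event 3 stamp: [0, 0, 3]
Event 5 stamp: [0, 0, 4]
[0, 0, 3] <= [0, 0, 4]? True
[0, 0, 4] <= [0, 0, 3]? False
Relation: before

Answer: before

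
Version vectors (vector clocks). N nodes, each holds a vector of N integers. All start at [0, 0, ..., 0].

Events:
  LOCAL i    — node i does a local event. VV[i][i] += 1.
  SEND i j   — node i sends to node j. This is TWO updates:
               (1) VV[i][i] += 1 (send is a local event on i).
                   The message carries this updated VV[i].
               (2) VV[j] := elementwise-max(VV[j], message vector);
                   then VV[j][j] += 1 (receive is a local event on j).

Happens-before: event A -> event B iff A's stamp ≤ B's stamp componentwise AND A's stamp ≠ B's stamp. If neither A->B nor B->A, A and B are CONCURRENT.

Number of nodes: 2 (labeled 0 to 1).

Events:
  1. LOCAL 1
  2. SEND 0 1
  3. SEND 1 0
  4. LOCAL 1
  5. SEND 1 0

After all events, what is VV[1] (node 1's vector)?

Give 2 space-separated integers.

Initial: VV[0]=[0, 0]
Initial: VV[1]=[0, 0]
Event 1: LOCAL 1: VV[1][1]++ -> VV[1]=[0, 1]
Event 2: SEND 0->1: VV[0][0]++ -> VV[0]=[1, 0], msg_vec=[1, 0]; VV[1]=max(VV[1],msg_vec) then VV[1][1]++ -> VV[1]=[1, 2]
Event 3: SEND 1->0: VV[1][1]++ -> VV[1]=[1, 3], msg_vec=[1, 3]; VV[0]=max(VV[0],msg_vec) then VV[0][0]++ -> VV[0]=[2, 3]
Event 4: LOCAL 1: VV[1][1]++ -> VV[1]=[1, 4]
Event 5: SEND 1->0: VV[1][1]++ -> VV[1]=[1, 5], msg_vec=[1, 5]; VV[0]=max(VV[0],msg_vec) then VV[0][0]++ -> VV[0]=[3, 5]
Final vectors: VV[0]=[3, 5]; VV[1]=[1, 5]

Answer: 1 5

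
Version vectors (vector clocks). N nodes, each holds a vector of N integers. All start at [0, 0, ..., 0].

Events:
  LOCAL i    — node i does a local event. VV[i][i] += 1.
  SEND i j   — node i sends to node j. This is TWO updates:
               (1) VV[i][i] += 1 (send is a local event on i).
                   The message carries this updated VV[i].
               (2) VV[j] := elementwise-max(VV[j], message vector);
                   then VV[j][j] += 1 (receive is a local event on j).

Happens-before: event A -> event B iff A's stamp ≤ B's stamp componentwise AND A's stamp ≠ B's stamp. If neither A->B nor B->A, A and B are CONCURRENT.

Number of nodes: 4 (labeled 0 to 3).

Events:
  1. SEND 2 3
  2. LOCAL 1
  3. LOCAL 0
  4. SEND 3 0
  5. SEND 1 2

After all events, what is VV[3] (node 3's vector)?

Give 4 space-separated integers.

Initial: VV[0]=[0, 0, 0, 0]
Initial: VV[1]=[0, 0, 0, 0]
Initial: VV[2]=[0, 0, 0, 0]
Initial: VV[3]=[0, 0, 0, 0]
Event 1: SEND 2->3: VV[2][2]++ -> VV[2]=[0, 0, 1, 0], msg_vec=[0, 0, 1, 0]; VV[3]=max(VV[3],msg_vec) then VV[3][3]++ -> VV[3]=[0, 0, 1, 1]
Event 2: LOCAL 1: VV[1][1]++ -> VV[1]=[0, 1, 0, 0]
Event 3: LOCAL 0: VV[0][0]++ -> VV[0]=[1, 0, 0, 0]
Event 4: SEND 3->0: VV[3][3]++ -> VV[3]=[0, 0, 1, 2], msg_vec=[0, 0, 1, 2]; VV[0]=max(VV[0],msg_vec) then VV[0][0]++ -> VV[0]=[2, 0, 1, 2]
Event 5: SEND 1->2: VV[1][1]++ -> VV[1]=[0, 2, 0, 0], msg_vec=[0, 2, 0, 0]; VV[2]=max(VV[2],msg_vec) then VV[2][2]++ -> VV[2]=[0, 2, 2, 0]
Final vectors: VV[0]=[2, 0, 1, 2]; VV[1]=[0, 2, 0, 0]; VV[2]=[0, 2, 2, 0]; VV[3]=[0, 0, 1, 2]

Answer: 0 0 1 2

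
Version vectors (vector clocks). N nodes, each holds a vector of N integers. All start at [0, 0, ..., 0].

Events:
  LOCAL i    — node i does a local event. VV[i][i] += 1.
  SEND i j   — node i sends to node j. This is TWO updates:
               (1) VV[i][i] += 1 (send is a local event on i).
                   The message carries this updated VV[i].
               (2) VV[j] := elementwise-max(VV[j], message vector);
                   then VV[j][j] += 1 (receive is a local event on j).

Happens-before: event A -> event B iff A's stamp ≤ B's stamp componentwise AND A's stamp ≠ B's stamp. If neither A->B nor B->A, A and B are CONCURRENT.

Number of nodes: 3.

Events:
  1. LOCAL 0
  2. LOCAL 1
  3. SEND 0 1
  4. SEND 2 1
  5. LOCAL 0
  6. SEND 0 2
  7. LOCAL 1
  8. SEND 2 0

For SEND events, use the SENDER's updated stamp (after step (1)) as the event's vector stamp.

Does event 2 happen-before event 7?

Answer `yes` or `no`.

Answer: yes

Derivation:
Initial: VV[0]=[0, 0, 0]
Initial: VV[1]=[0, 0, 0]
Initial: VV[2]=[0, 0, 0]
Event 1: LOCAL 0: VV[0][0]++ -> VV[0]=[1, 0, 0]
Event 2: LOCAL 1: VV[1][1]++ -> VV[1]=[0, 1, 0]
Event 3: SEND 0->1: VV[0][0]++ -> VV[0]=[2, 0, 0], msg_vec=[2, 0, 0]; VV[1]=max(VV[1],msg_vec) then VV[1][1]++ -> VV[1]=[2, 2, 0]
Event 4: SEND 2->1: VV[2][2]++ -> VV[2]=[0, 0, 1], msg_vec=[0, 0, 1]; VV[1]=max(VV[1],msg_vec) then VV[1][1]++ -> VV[1]=[2, 3, 1]
Event 5: LOCAL 0: VV[0][0]++ -> VV[0]=[3, 0, 0]
Event 6: SEND 0->2: VV[0][0]++ -> VV[0]=[4, 0, 0], msg_vec=[4, 0, 0]; VV[2]=max(VV[2],msg_vec) then VV[2][2]++ -> VV[2]=[4, 0, 2]
Event 7: LOCAL 1: VV[1][1]++ -> VV[1]=[2, 4, 1]
Event 8: SEND 2->0: VV[2][2]++ -> VV[2]=[4, 0, 3], msg_vec=[4, 0, 3]; VV[0]=max(VV[0],msg_vec) then VV[0][0]++ -> VV[0]=[5, 0, 3]
Event 2 stamp: [0, 1, 0]
Event 7 stamp: [2, 4, 1]
[0, 1, 0] <= [2, 4, 1]? True. Equal? False. Happens-before: True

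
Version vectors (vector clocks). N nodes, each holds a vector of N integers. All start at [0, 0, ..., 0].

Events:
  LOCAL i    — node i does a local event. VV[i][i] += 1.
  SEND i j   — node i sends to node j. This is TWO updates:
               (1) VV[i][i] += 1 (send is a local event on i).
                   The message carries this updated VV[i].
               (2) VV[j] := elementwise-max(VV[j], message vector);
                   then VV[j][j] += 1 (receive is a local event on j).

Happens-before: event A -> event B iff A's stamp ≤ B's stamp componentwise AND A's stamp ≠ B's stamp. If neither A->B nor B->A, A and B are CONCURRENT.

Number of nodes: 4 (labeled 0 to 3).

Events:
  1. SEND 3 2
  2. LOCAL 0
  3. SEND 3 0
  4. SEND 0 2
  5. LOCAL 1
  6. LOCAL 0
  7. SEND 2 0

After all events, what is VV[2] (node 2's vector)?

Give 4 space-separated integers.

Answer: 3 0 3 2

Derivation:
Initial: VV[0]=[0, 0, 0, 0]
Initial: VV[1]=[0, 0, 0, 0]
Initial: VV[2]=[0, 0, 0, 0]
Initial: VV[3]=[0, 0, 0, 0]
Event 1: SEND 3->2: VV[3][3]++ -> VV[3]=[0, 0, 0, 1], msg_vec=[0, 0, 0, 1]; VV[2]=max(VV[2],msg_vec) then VV[2][2]++ -> VV[2]=[0, 0, 1, 1]
Event 2: LOCAL 0: VV[0][0]++ -> VV[0]=[1, 0, 0, 0]
Event 3: SEND 3->0: VV[3][3]++ -> VV[3]=[0, 0, 0, 2], msg_vec=[0, 0, 0, 2]; VV[0]=max(VV[0],msg_vec) then VV[0][0]++ -> VV[0]=[2, 0, 0, 2]
Event 4: SEND 0->2: VV[0][0]++ -> VV[0]=[3, 0, 0, 2], msg_vec=[3, 0, 0, 2]; VV[2]=max(VV[2],msg_vec) then VV[2][2]++ -> VV[2]=[3, 0, 2, 2]
Event 5: LOCAL 1: VV[1][1]++ -> VV[1]=[0, 1, 0, 0]
Event 6: LOCAL 0: VV[0][0]++ -> VV[0]=[4, 0, 0, 2]
Event 7: SEND 2->0: VV[2][2]++ -> VV[2]=[3, 0, 3, 2], msg_vec=[3, 0, 3, 2]; VV[0]=max(VV[0],msg_vec) then VV[0][0]++ -> VV[0]=[5, 0, 3, 2]
Final vectors: VV[0]=[5, 0, 3, 2]; VV[1]=[0, 1, 0, 0]; VV[2]=[3, 0, 3, 2]; VV[3]=[0, 0, 0, 2]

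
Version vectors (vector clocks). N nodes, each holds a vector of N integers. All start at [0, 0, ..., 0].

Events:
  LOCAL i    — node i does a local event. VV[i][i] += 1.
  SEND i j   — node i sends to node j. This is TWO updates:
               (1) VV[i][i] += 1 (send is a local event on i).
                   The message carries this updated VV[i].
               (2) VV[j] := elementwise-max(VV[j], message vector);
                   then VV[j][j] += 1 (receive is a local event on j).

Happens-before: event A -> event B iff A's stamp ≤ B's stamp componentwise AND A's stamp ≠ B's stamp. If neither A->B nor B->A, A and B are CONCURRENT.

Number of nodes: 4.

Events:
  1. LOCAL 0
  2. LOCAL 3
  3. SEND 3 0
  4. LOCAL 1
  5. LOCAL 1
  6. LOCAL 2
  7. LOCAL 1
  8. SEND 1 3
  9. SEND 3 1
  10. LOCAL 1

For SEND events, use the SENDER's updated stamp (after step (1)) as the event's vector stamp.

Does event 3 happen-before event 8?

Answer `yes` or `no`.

Answer: no

Derivation:
Initial: VV[0]=[0, 0, 0, 0]
Initial: VV[1]=[0, 0, 0, 0]
Initial: VV[2]=[0, 0, 0, 0]
Initial: VV[3]=[0, 0, 0, 0]
Event 1: LOCAL 0: VV[0][0]++ -> VV[0]=[1, 0, 0, 0]
Event 2: LOCAL 3: VV[3][3]++ -> VV[3]=[0, 0, 0, 1]
Event 3: SEND 3->0: VV[3][3]++ -> VV[3]=[0, 0, 0, 2], msg_vec=[0, 0, 0, 2]; VV[0]=max(VV[0],msg_vec) then VV[0][0]++ -> VV[0]=[2, 0, 0, 2]
Event 4: LOCAL 1: VV[1][1]++ -> VV[1]=[0, 1, 0, 0]
Event 5: LOCAL 1: VV[1][1]++ -> VV[1]=[0, 2, 0, 0]
Event 6: LOCAL 2: VV[2][2]++ -> VV[2]=[0, 0, 1, 0]
Event 7: LOCAL 1: VV[1][1]++ -> VV[1]=[0, 3, 0, 0]
Event 8: SEND 1->3: VV[1][1]++ -> VV[1]=[0, 4, 0, 0], msg_vec=[0, 4, 0, 0]; VV[3]=max(VV[3],msg_vec) then VV[3][3]++ -> VV[3]=[0, 4, 0, 3]
Event 9: SEND 3->1: VV[3][3]++ -> VV[3]=[0, 4, 0, 4], msg_vec=[0, 4, 0, 4]; VV[1]=max(VV[1],msg_vec) then VV[1][1]++ -> VV[1]=[0, 5, 0, 4]
Event 10: LOCAL 1: VV[1][1]++ -> VV[1]=[0, 6, 0, 4]
Event 3 stamp: [0, 0, 0, 2]
Event 8 stamp: [0, 4, 0, 0]
[0, 0, 0, 2] <= [0, 4, 0, 0]? False. Equal? False. Happens-before: False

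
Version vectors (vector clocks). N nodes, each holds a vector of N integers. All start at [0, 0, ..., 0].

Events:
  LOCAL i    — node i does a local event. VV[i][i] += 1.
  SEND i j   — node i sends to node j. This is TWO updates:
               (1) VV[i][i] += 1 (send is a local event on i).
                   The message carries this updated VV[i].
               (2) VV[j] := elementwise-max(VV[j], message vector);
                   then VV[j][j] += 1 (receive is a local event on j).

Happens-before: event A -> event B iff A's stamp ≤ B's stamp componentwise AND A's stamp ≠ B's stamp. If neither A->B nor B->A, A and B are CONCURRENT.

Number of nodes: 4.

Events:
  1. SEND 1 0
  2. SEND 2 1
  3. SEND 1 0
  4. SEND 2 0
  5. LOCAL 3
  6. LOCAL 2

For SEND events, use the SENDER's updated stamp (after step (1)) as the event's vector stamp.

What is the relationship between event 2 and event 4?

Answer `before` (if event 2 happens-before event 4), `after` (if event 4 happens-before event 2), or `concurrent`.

Answer: before

Derivation:
Initial: VV[0]=[0, 0, 0, 0]
Initial: VV[1]=[0, 0, 0, 0]
Initial: VV[2]=[0, 0, 0, 0]
Initial: VV[3]=[0, 0, 0, 0]
Event 1: SEND 1->0: VV[1][1]++ -> VV[1]=[0, 1, 0, 0], msg_vec=[0, 1, 0, 0]; VV[0]=max(VV[0],msg_vec) then VV[0][0]++ -> VV[0]=[1, 1, 0, 0]
Event 2: SEND 2->1: VV[2][2]++ -> VV[2]=[0, 0, 1, 0], msg_vec=[0, 0, 1, 0]; VV[1]=max(VV[1],msg_vec) then VV[1][1]++ -> VV[1]=[0, 2, 1, 0]
Event 3: SEND 1->0: VV[1][1]++ -> VV[1]=[0, 3, 1, 0], msg_vec=[0, 3, 1, 0]; VV[0]=max(VV[0],msg_vec) then VV[0][0]++ -> VV[0]=[2, 3, 1, 0]
Event 4: SEND 2->0: VV[2][2]++ -> VV[2]=[0, 0, 2, 0], msg_vec=[0, 0, 2, 0]; VV[0]=max(VV[0],msg_vec) then VV[0][0]++ -> VV[0]=[3, 3, 2, 0]
Event 5: LOCAL 3: VV[3][3]++ -> VV[3]=[0, 0, 0, 1]
Event 6: LOCAL 2: VV[2][2]++ -> VV[2]=[0, 0, 3, 0]
Event 2 stamp: [0, 0, 1, 0]
Event 4 stamp: [0, 0, 2, 0]
[0, 0, 1, 0] <= [0, 0, 2, 0]? True
[0, 0, 2, 0] <= [0, 0, 1, 0]? False
Relation: before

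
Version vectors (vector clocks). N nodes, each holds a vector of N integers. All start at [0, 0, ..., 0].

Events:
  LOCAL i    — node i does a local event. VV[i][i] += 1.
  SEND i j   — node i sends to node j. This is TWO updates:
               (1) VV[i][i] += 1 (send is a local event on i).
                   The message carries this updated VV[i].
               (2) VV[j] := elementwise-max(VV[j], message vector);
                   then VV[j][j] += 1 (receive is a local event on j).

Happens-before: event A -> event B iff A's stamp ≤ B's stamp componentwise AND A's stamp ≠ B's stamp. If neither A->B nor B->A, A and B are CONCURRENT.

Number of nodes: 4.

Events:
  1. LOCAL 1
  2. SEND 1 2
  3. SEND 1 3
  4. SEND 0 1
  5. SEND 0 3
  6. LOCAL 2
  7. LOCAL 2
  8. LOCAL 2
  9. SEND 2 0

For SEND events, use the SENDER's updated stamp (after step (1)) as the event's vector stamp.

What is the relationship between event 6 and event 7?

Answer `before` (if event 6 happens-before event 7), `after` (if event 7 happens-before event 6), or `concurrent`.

Initial: VV[0]=[0, 0, 0, 0]
Initial: VV[1]=[0, 0, 0, 0]
Initial: VV[2]=[0, 0, 0, 0]
Initial: VV[3]=[0, 0, 0, 0]
Event 1: LOCAL 1: VV[1][1]++ -> VV[1]=[0, 1, 0, 0]
Event 2: SEND 1->2: VV[1][1]++ -> VV[1]=[0, 2, 0, 0], msg_vec=[0, 2, 0, 0]; VV[2]=max(VV[2],msg_vec) then VV[2][2]++ -> VV[2]=[0, 2, 1, 0]
Event 3: SEND 1->3: VV[1][1]++ -> VV[1]=[0, 3, 0, 0], msg_vec=[0, 3, 0, 0]; VV[3]=max(VV[3],msg_vec) then VV[3][3]++ -> VV[3]=[0, 3, 0, 1]
Event 4: SEND 0->1: VV[0][0]++ -> VV[0]=[1, 0, 0, 0], msg_vec=[1, 0, 0, 0]; VV[1]=max(VV[1],msg_vec) then VV[1][1]++ -> VV[1]=[1, 4, 0, 0]
Event 5: SEND 0->3: VV[0][0]++ -> VV[0]=[2, 0, 0, 0], msg_vec=[2, 0, 0, 0]; VV[3]=max(VV[3],msg_vec) then VV[3][3]++ -> VV[3]=[2, 3, 0, 2]
Event 6: LOCAL 2: VV[2][2]++ -> VV[2]=[0, 2, 2, 0]
Event 7: LOCAL 2: VV[2][2]++ -> VV[2]=[0, 2, 3, 0]
Event 8: LOCAL 2: VV[2][2]++ -> VV[2]=[0, 2, 4, 0]
Event 9: SEND 2->0: VV[2][2]++ -> VV[2]=[0, 2, 5, 0], msg_vec=[0, 2, 5, 0]; VV[0]=max(VV[0],msg_vec) then VV[0][0]++ -> VV[0]=[3, 2, 5, 0]
Event 6 stamp: [0, 2, 2, 0]
Event 7 stamp: [0, 2, 3, 0]
[0, 2, 2, 0] <= [0, 2, 3, 0]? True
[0, 2, 3, 0] <= [0, 2, 2, 0]? False
Relation: before

Answer: before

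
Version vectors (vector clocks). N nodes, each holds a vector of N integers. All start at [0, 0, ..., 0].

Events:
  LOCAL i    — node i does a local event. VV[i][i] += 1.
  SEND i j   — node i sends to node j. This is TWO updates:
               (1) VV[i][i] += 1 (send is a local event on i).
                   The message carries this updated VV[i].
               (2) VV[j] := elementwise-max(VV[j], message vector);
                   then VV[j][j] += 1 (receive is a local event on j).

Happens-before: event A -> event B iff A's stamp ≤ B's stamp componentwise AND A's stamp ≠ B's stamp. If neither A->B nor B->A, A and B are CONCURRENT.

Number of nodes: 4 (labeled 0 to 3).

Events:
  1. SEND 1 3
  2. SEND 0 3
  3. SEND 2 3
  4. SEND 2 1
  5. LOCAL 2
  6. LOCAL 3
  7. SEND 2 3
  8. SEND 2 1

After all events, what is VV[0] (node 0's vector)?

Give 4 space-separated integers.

Answer: 1 0 0 0

Derivation:
Initial: VV[0]=[0, 0, 0, 0]
Initial: VV[1]=[0, 0, 0, 0]
Initial: VV[2]=[0, 0, 0, 0]
Initial: VV[3]=[0, 0, 0, 0]
Event 1: SEND 1->3: VV[1][1]++ -> VV[1]=[0, 1, 0, 0], msg_vec=[0, 1, 0, 0]; VV[3]=max(VV[3],msg_vec) then VV[3][3]++ -> VV[3]=[0, 1, 0, 1]
Event 2: SEND 0->3: VV[0][0]++ -> VV[0]=[1, 0, 0, 0], msg_vec=[1, 0, 0, 0]; VV[3]=max(VV[3],msg_vec) then VV[3][3]++ -> VV[3]=[1, 1, 0, 2]
Event 3: SEND 2->3: VV[2][2]++ -> VV[2]=[0, 0, 1, 0], msg_vec=[0, 0, 1, 0]; VV[3]=max(VV[3],msg_vec) then VV[3][3]++ -> VV[3]=[1, 1, 1, 3]
Event 4: SEND 2->1: VV[2][2]++ -> VV[2]=[0, 0, 2, 0], msg_vec=[0, 0, 2, 0]; VV[1]=max(VV[1],msg_vec) then VV[1][1]++ -> VV[1]=[0, 2, 2, 0]
Event 5: LOCAL 2: VV[2][2]++ -> VV[2]=[0, 0, 3, 0]
Event 6: LOCAL 3: VV[3][3]++ -> VV[3]=[1, 1, 1, 4]
Event 7: SEND 2->3: VV[2][2]++ -> VV[2]=[0, 0, 4, 0], msg_vec=[0, 0, 4, 0]; VV[3]=max(VV[3],msg_vec) then VV[3][3]++ -> VV[3]=[1, 1, 4, 5]
Event 8: SEND 2->1: VV[2][2]++ -> VV[2]=[0, 0, 5, 0], msg_vec=[0, 0, 5, 0]; VV[1]=max(VV[1],msg_vec) then VV[1][1]++ -> VV[1]=[0, 3, 5, 0]
Final vectors: VV[0]=[1, 0, 0, 0]; VV[1]=[0, 3, 5, 0]; VV[2]=[0, 0, 5, 0]; VV[3]=[1, 1, 4, 5]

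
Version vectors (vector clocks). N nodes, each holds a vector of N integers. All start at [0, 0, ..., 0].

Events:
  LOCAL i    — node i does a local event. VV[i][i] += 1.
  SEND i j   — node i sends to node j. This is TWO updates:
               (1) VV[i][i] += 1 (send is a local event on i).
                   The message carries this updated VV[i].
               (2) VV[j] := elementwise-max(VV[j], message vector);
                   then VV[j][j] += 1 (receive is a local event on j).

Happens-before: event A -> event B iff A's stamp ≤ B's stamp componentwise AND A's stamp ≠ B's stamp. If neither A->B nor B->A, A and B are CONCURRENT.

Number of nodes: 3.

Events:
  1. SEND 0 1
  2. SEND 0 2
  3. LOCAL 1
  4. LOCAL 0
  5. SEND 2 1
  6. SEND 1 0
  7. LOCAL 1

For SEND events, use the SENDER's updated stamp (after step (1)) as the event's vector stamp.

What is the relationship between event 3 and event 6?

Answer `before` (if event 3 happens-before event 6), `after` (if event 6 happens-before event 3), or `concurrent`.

Initial: VV[0]=[0, 0, 0]
Initial: VV[1]=[0, 0, 0]
Initial: VV[2]=[0, 0, 0]
Event 1: SEND 0->1: VV[0][0]++ -> VV[0]=[1, 0, 0], msg_vec=[1, 0, 0]; VV[1]=max(VV[1],msg_vec) then VV[1][1]++ -> VV[1]=[1, 1, 0]
Event 2: SEND 0->2: VV[0][0]++ -> VV[0]=[2, 0, 0], msg_vec=[2, 0, 0]; VV[2]=max(VV[2],msg_vec) then VV[2][2]++ -> VV[2]=[2, 0, 1]
Event 3: LOCAL 1: VV[1][1]++ -> VV[1]=[1, 2, 0]
Event 4: LOCAL 0: VV[0][0]++ -> VV[0]=[3, 0, 0]
Event 5: SEND 2->1: VV[2][2]++ -> VV[2]=[2, 0, 2], msg_vec=[2, 0, 2]; VV[1]=max(VV[1],msg_vec) then VV[1][1]++ -> VV[1]=[2, 3, 2]
Event 6: SEND 1->0: VV[1][1]++ -> VV[1]=[2, 4, 2], msg_vec=[2, 4, 2]; VV[0]=max(VV[0],msg_vec) then VV[0][0]++ -> VV[0]=[4, 4, 2]
Event 7: LOCAL 1: VV[1][1]++ -> VV[1]=[2, 5, 2]
Event 3 stamp: [1, 2, 0]
Event 6 stamp: [2, 4, 2]
[1, 2, 0] <= [2, 4, 2]? True
[2, 4, 2] <= [1, 2, 0]? False
Relation: before

Answer: before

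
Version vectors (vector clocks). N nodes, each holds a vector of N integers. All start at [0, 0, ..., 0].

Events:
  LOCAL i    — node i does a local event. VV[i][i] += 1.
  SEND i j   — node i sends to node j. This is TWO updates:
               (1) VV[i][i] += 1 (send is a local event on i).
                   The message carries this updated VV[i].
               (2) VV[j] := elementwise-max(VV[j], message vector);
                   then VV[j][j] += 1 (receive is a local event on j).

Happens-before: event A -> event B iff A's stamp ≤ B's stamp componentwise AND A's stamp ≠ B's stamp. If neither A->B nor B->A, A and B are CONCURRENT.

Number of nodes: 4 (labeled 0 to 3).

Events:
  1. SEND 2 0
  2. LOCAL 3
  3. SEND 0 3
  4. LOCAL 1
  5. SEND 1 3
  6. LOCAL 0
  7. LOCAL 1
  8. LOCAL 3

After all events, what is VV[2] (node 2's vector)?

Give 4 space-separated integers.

Initial: VV[0]=[0, 0, 0, 0]
Initial: VV[1]=[0, 0, 0, 0]
Initial: VV[2]=[0, 0, 0, 0]
Initial: VV[3]=[0, 0, 0, 0]
Event 1: SEND 2->0: VV[2][2]++ -> VV[2]=[0, 0, 1, 0], msg_vec=[0, 0, 1, 0]; VV[0]=max(VV[0],msg_vec) then VV[0][0]++ -> VV[0]=[1, 0, 1, 0]
Event 2: LOCAL 3: VV[3][3]++ -> VV[3]=[0, 0, 0, 1]
Event 3: SEND 0->3: VV[0][0]++ -> VV[0]=[2, 0, 1, 0], msg_vec=[2, 0, 1, 0]; VV[3]=max(VV[3],msg_vec) then VV[3][3]++ -> VV[3]=[2, 0, 1, 2]
Event 4: LOCAL 1: VV[1][1]++ -> VV[1]=[0, 1, 0, 0]
Event 5: SEND 1->3: VV[1][1]++ -> VV[1]=[0, 2, 0, 0], msg_vec=[0, 2, 0, 0]; VV[3]=max(VV[3],msg_vec) then VV[3][3]++ -> VV[3]=[2, 2, 1, 3]
Event 6: LOCAL 0: VV[0][0]++ -> VV[0]=[3, 0, 1, 0]
Event 7: LOCAL 1: VV[1][1]++ -> VV[1]=[0, 3, 0, 0]
Event 8: LOCAL 3: VV[3][3]++ -> VV[3]=[2, 2, 1, 4]
Final vectors: VV[0]=[3, 0, 1, 0]; VV[1]=[0, 3, 0, 0]; VV[2]=[0, 0, 1, 0]; VV[3]=[2, 2, 1, 4]

Answer: 0 0 1 0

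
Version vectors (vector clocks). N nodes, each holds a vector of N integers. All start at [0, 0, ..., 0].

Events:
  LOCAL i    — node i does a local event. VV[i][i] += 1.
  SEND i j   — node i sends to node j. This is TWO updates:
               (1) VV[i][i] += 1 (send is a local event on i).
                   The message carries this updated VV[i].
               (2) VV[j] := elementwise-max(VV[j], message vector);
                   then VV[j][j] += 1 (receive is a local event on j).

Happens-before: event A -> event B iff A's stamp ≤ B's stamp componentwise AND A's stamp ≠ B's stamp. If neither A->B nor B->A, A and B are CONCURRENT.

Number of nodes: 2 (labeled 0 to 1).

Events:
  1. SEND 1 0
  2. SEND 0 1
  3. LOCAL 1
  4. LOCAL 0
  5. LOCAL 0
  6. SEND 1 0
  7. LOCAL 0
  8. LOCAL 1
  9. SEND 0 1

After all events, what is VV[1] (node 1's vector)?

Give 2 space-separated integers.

Answer: 7 6

Derivation:
Initial: VV[0]=[0, 0]
Initial: VV[1]=[0, 0]
Event 1: SEND 1->0: VV[1][1]++ -> VV[1]=[0, 1], msg_vec=[0, 1]; VV[0]=max(VV[0],msg_vec) then VV[0][0]++ -> VV[0]=[1, 1]
Event 2: SEND 0->1: VV[0][0]++ -> VV[0]=[2, 1], msg_vec=[2, 1]; VV[1]=max(VV[1],msg_vec) then VV[1][1]++ -> VV[1]=[2, 2]
Event 3: LOCAL 1: VV[1][1]++ -> VV[1]=[2, 3]
Event 4: LOCAL 0: VV[0][0]++ -> VV[0]=[3, 1]
Event 5: LOCAL 0: VV[0][0]++ -> VV[0]=[4, 1]
Event 6: SEND 1->0: VV[1][1]++ -> VV[1]=[2, 4], msg_vec=[2, 4]; VV[0]=max(VV[0],msg_vec) then VV[0][0]++ -> VV[0]=[5, 4]
Event 7: LOCAL 0: VV[0][0]++ -> VV[0]=[6, 4]
Event 8: LOCAL 1: VV[1][1]++ -> VV[1]=[2, 5]
Event 9: SEND 0->1: VV[0][0]++ -> VV[0]=[7, 4], msg_vec=[7, 4]; VV[1]=max(VV[1],msg_vec) then VV[1][1]++ -> VV[1]=[7, 6]
Final vectors: VV[0]=[7, 4]; VV[1]=[7, 6]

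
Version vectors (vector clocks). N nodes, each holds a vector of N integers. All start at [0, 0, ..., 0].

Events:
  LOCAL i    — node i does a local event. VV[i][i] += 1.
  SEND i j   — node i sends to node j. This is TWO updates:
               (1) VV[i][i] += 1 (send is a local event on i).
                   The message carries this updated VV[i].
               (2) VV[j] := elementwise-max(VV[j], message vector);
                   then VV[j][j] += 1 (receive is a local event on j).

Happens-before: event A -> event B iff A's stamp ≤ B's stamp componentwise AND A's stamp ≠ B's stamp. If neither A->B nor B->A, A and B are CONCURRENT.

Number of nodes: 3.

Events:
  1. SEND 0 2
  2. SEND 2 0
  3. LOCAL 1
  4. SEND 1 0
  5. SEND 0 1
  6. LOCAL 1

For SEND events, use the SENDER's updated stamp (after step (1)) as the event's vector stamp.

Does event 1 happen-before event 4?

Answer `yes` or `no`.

Answer: no

Derivation:
Initial: VV[0]=[0, 0, 0]
Initial: VV[1]=[0, 0, 0]
Initial: VV[2]=[0, 0, 0]
Event 1: SEND 0->2: VV[0][0]++ -> VV[0]=[1, 0, 0], msg_vec=[1, 0, 0]; VV[2]=max(VV[2],msg_vec) then VV[2][2]++ -> VV[2]=[1, 0, 1]
Event 2: SEND 2->0: VV[2][2]++ -> VV[2]=[1, 0, 2], msg_vec=[1, 0, 2]; VV[0]=max(VV[0],msg_vec) then VV[0][0]++ -> VV[0]=[2, 0, 2]
Event 3: LOCAL 1: VV[1][1]++ -> VV[1]=[0, 1, 0]
Event 4: SEND 1->0: VV[1][1]++ -> VV[1]=[0, 2, 0], msg_vec=[0, 2, 0]; VV[0]=max(VV[0],msg_vec) then VV[0][0]++ -> VV[0]=[3, 2, 2]
Event 5: SEND 0->1: VV[0][0]++ -> VV[0]=[4, 2, 2], msg_vec=[4, 2, 2]; VV[1]=max(VV[1],msg_vec) then VV[1][1]++ -> VV[1]=[4, 3, 2]
Event 6: LOCAL 1: VV[1][1]++ -> VV[1]=[4, 4, 2]
Event 1 stamp: [1, 0, 0]
Event 4 stamp: [0, 2, 0]
[1, 0, 0] <= [0, 2, 0]? False. Equal? False. Happens-before: False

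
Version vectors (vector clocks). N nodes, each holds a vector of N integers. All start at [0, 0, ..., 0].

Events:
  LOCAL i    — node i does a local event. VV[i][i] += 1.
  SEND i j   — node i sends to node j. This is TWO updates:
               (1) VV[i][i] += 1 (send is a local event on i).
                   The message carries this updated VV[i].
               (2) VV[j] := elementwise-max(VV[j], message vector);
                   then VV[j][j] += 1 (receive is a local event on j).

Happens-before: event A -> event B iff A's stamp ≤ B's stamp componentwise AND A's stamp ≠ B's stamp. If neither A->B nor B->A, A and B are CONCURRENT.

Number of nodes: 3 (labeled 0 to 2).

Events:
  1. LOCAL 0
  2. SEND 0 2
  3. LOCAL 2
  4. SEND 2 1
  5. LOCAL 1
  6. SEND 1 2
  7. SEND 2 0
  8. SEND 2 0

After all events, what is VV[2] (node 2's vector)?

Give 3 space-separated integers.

Initial: VV[0]=[0, 0, 0]
Initial: VV[1]=[0, 0, 0]
Initial: VV[2]=[0, 0, 0]
Event 1: LOCAL 0: VV[0][0]++ -> VV[0]=[1, 0, 0]
Event 2: SEND 0->2: VV[0][0]++ -> VV[0]=[2, 0, 0], msg_vec=[2, 0, 0]; VV[2]=max(VV[2],msg_vec) then VV[2][2]++ -> VV[2]=[2, 0, 1]
Event 3: LOCAL 2: VV[2][2]++ -> VV[2]=[2, 0, 2]
Event 4: SEND 2->1: VV[2][2]++ -> VV[2]=[2, 0, 3], msg_vec=[2, 0, 3]; VV[1]=max(VV[1],msg_vec) then VV[1][1]++ -> VV[1]=[2, 1, 3]
Event 5: LOCAL 1: VV[1][1]++ -> VV[1]=[2, 2, 3]
Event 6: SEND 1->2: VV[1][1]++ -> VV[1]=[2, 3, 3], msg_vec=[2, 3, 3]; VV[2]=max(VV[2],msg_vec) then VV[2][2]++ -> VV[2]=[2, 3, 4]
Event 7: SEND 2->0: VV[2][2]++ -> VV[2]=[2, 3, 5], msg_vec=[2, 3, 5]; VV[0]=max(VV[0],msg_vec) then VV[0][0]++ -> VV[0]=[3, 3, 5]
Event 8: SEND 2->0: VV[2][2]++ -> VV[2]=[2, 3, 6], msg_vec=[2, 3, 6]; VV[0]=max(VV[0],msg_vec) then VV[0][0]++ -> VV[0]=[4, 3, 6]
Final vectors: VV[0]=[4, 3, 6]; VV[1]=[2, 3, 3]; VV[2]=[2, 3, 6]

Answer: 2 3 6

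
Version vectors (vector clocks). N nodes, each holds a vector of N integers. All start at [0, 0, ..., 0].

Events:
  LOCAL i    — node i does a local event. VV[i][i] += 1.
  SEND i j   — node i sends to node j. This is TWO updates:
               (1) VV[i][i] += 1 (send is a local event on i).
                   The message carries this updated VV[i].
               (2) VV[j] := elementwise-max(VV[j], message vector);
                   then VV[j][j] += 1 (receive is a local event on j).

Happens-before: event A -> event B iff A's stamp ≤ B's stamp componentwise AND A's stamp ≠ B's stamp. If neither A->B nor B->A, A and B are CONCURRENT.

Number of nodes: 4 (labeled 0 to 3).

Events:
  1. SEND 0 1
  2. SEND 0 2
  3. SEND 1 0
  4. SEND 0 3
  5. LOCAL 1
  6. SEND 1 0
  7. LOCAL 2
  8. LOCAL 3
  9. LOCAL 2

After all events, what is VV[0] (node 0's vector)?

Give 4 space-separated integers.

Answer: 5 4 0 0

Derivation:
Initial: VV[0]=[0, 0, 0, 0]
Initial: VV[1]=[0, 0, 0, 0]
Initial: VV[2]=[0, 0, 0, 0]
Initial: VV[3]=[0, 0, 0, 0]
Event 1: SEND 0->1: VV[0][0]++ -> VV[0]=[1, 0, 0, 0], msg_vec=[1, 0, 0, 0]; VV[1]=max(VV[1],msg_vec) then VV[1][1]++ -> VV[1]=[1, 1, 0, 0]
Event 2: SEND 0->2: VV[0][0]++ -> VV[0]=[2, 0, 0, 0], msg_vec=[2, 0, 0, 0]; VV[2]=max(VV[2],msg_vec) then VV[2][2]++ -> VV[2]=[2, 0, 1, 0]
Event 3: SEND 1->0: VV[1][1]++ -> VV[1]=[1, 2, 0, 0], msg_vec=[1, 2, 0, 0]; VV[0]=max(VV[0],msg_vec) then VV[0][0]++ -> VV[0]=[3, 2, 0, 0]
Event 4: SEND 0->3: VV[0][0]++ -> VV[0]=[4, 2, 0, 0], msg_vec=[4, 2, 0, 0]; VV[3]=max(VV[3],msg_vec) then VV[3][3]++ -> VV[3]=[4, 2, 0, 1]
Event 5: LOCAL 1: VV[1][1]++ -> VV[1]=[1, 3, 0, 0]
Event 6: SEND 1->0: VV[1][1]++ -> VV[1]=[1, 4, 0, 0], msg_vec=[1, 4, 0, 0]; VV[0]=max(VV[0],msg_vec) then VV[0][0]++ -> VV[0]=[5, 4, 0, 0]
Event 7: LOCAL 2: VV[2][2]++ -> VV[2]=[2, 0, 2, 0]
Event 8: LOCAL 3: VV[3][3]++ -> VV[3]=[4, 2, 0, 2]
Event 9: LOCAL 2: VV[2][2]++ -> VV[2]=[2, 0, 3, 0]
Final vectors: VV[0]=[5, 4, 0, 0]; VV[1]=[1, 4, 0, 0]; VV[2]=[2, 0, 3, 0]; VV[3]=[4, 2, 0, 2]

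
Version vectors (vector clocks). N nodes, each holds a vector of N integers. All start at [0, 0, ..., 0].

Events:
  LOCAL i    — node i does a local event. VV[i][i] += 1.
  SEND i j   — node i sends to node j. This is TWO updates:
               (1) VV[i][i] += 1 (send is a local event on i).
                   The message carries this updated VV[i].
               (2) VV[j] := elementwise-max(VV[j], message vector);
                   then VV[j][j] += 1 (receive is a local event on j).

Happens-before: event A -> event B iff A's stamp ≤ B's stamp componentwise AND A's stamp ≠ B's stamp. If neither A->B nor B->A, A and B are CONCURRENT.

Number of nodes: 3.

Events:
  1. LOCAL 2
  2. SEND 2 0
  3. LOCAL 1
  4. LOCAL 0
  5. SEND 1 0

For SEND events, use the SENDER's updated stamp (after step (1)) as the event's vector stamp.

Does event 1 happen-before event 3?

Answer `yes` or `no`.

Answer: no

Derivation:
Initial: VV[0]=[0, 0, 0]
Initial: VV[1]=[0, 0, 0]
Initial: VV[2]=[0, 0, 0]
Event 1: LOCAL 2: VV[2][2]++ -> VV[2]=[0, 0, 1]
Event 2: SEND 2->0: VV[2][2]++ -> VV[2]=[0, 0, 2], msg_vec=[0, 0, 2]; VV[0]=max(VV[0],msg_vec) then VV[0][0]++ -> VV[0]=[1, 0, 2]
Event 3: LOCAL 1: VV[1][1]++ -> VV[1]=[0, 1, 0]
Event 4: LOCAL 0: VV[0][0]++ -> VV[0]=[2, 0, 2]
Event 5: SEND 1->0: VV[1][1]++ -> VV[1]=[0, 2, 0], msg_vec=[0, 2, 0]; VV[0]=max(VV[0],msg_vec) then VV[0][0]++ -> VV[0]=[3, 2, 2]
Event 1 stamp: [0, 0, 1]
Event 3 stamp: [0, 1, 0]
[0, 0, 1] <= [0, 1, 0]? False. Equal? False. Happens-before: False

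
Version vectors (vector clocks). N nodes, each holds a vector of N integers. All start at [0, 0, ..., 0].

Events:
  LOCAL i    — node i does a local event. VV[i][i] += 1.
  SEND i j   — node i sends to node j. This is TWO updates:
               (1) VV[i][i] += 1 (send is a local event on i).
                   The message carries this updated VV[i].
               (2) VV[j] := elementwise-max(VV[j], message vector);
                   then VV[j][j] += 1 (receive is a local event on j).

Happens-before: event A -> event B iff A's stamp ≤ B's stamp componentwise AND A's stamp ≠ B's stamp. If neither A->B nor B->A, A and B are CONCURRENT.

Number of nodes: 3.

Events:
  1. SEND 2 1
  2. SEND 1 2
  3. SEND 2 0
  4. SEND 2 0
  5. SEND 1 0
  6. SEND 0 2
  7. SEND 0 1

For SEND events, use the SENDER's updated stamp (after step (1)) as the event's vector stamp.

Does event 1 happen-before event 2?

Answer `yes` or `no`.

Answer: yes

Derivation:
Initial: VV[0]=[0, 0, 0]
Initial: VV[1]=[0, 0, 0]
Initial: VV[2]=[0, 0, 0]
Event 1: SEND 2->1: VV[2][2]++ -> VV[2]=[0, 0, 1], msg_vec=[0, 0, 1]; VV[1]=max(VV[1],msg_vec) then VV[1][1]++ -> VV[1]=[0, 1, 1]
Event 2: SEND 1->2: VV[1][1]++ -> VV[1]=[0, 2, 1], msg_vec=[0, 2, 1]; VV[2]=max(VV[2],msg_vec) then VV[2][2]++ -> VV[2]=[0, 2, 2]
Event 3: SEND 2->0: VV[2][2]++ -> VV[2]=[0, 2, 3], msg_vec=[0, 2, 3]; VV[0]=max(VV[0],msg_vec) then VV[0][0]++ -> VV[0]=[1, 2, 3]
Event 4: SEND 2->0: VV[2][2]++ -> VV[2]=[0, 2, 4], msg_vec=[0, 2, 4]; VV[0]=max(VV[0],msg_vec) then VV[0][0]++ -> VV[0]=[2, 2, 4]
Event 5: SEND 1->0: VV[1][1]++ -> VV[1]=[0, 3, 1], msg_vec=[0, 3, 1]; VV[0]=max(VV[0],msg_vec) then VV[0][0]++ -> VV[0]=[3, 3, 4]
Event 6: SEND 0->2: VV[0][0]++ -> VV[0]=[4, 3, 4], msg_vec=[4, 3, 4]; VV[2]=max(VV[2],msg_vec) then VV[2][2]++ -> VV[2]=[4, 3, 5]
Event 7: SEND 0->1: VV[0][0]++ -> VV[0]=[5, 3, 4], msg_vec=[5, 3, 4]; VV[1]=max(VV[1],msg_vec) then VV[1][1]++ -> VV[1]=[5, 4, 4]
Event 1 stamp: [0, 0, 1]
Event 2 stamp: [0, 2, 1]
[0, 0, 1] <= [0, 2, 1]? True. Equal? False. Happens-before: True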